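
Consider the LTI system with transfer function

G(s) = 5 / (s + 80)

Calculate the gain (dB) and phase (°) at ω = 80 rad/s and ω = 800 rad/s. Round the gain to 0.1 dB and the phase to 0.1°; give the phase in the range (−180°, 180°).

ω = 80: -27.1 dB, -45.0°; ω = 800: -44.1 dB, -84.3°

Substitute s = j80:
Numerator: 5 = 5 + j0
Denominator: (j80) + 80 = 80 + j80
|N| = √(5² + 0²) ≈ 5, ∠N ≈ 0.00°
|D| = √(80² + 80²) ≈ 113.14, ∠D ≈ 45.00°
|G| = 5 / 113.14 ≈ 0.044193
Gain = 20 log₁₀(0.044193) ≈ -27.09 dB
∠G = 0.00° − 45.00° = -45.00°

Substitute s = j800:
Numerator: 5 = 5 + j0
Denominator: (j800) + 80 = 80 + j800
|N| = √(5² + 0²) ≈ 5, ∠N ≈ 0.00°
|D| = √(80² + 800²) ≈ 803.99, ∠D ≈ 84.29°
|G| = 5 / 803.99 ≈ 0.006219
Gain = 20 log₁₀(0.006219) ≈ -44.13 dB
∠G = 0.00° − 84.29° = -84.29°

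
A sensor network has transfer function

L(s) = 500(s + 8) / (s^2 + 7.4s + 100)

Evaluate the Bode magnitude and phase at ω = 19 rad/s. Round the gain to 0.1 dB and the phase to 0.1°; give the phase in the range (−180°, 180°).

30.8 dB, -84.5°

At s = jω = j19:
zero (s+8): 8 + j19 → |·| = √(8²+19²) = √425 ≈ 20.616, ∠ = arctan(19/8) ≈ 67.17°
quadratic: (j19)² + 7.4·j19 + 100 = -261 + j140.6 → |·| ≈ 296.46, ∠ ≈ 151.69°
|L| = 500 · 20.616 / 296.46 ≈ 34.77
Gain = 20 log₁₀(34.77) ≈ 30.82 dB
∠L = 67.17° − 151.69° = -84.52°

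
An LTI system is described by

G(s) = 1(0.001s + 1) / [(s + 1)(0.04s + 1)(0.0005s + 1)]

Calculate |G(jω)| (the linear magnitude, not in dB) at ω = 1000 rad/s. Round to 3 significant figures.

3.16e-05

At ω = 1000 rad/s:
zero (1 + j1000·0.001) = 1 + j1 → |·| ≈ 1.4142, ∠ ≈ 45.00°
pole (1 + j1000·1) = 1 + j1000 → |·| ≈ 1000, ∠ ≈ 89.94°
pole (1 + j1000·0.04) = 1 + j40 → |·| ≈ 40.012, ∠ ≈ 88.57°
pole (1 + j1000·0.0005) = 1 + j0.5 → |·| ≈ 1.118, ∠ ≈ 26.57°
|G| = 1 · 1.4142 / (1000 · 40.012 · 1.118) ≈ 3.1614e-05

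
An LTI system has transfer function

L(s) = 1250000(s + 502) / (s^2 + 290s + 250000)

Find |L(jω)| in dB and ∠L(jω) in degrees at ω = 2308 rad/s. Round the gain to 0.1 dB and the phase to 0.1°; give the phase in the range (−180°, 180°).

At s = jω = j2308:
zero (s+502): 502 + j2308 → |·| = √(502²+2308²) = √5578868 ≈ 2362, ∠ = arctan(2308/502) ≈ 77.73°
quadratic: (j2308)² + 290·j2308 + 250000 = -5076864 + j669320 → |·| ≈ 5.1208e+06, ∠ ≈ 172.49°
|L| = 1250000 · 2362 / 5.1208e+06 ≈ 576.57
Gain = 20 log₁₀(576.57) ≈ 55.22 dB
∠L = 77.73° − 172.49° = -94.76°

55.2 dB, -94.8°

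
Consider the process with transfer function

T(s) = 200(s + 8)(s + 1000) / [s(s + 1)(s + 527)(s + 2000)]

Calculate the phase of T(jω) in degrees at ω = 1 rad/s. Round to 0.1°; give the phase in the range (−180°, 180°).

-128.0°

At s = jω = j1:
zero (s+8): 8 + j1 → |·| = √(8²+1²) = √65 ≈ 8.0623, ∠ = arctan(1/8) ≈ 7.13°
zero (s+1000): 1000 + j1 → |·| = √(1000²+1²) = √1000001 ≈ 1000, ∠ = arctan(1/1000) ≈ 0.06°
pole (s+1): 1 + j1 → |·| = √(1²+1²) = √2 ≈ 1.4142, ∠ = arctan(1/1) ≈ 45.00°
pole (s+527): 527 + j1 → |·| = √(527²+1²) = √277730 ≈ 527, ∠ = arctan(1/527) ≈ 0.11°
pole (s+2000): 2000 + j1 → |·| = √(2000²+1²) = √4000001 ≈ 2000, ∠ = arctan(1/2000) ≈ 0.03°
pole at origin: |s| = 1, ∠ = 90.00° (in denominator)
∠T = 7.19° − 135.14° = -127.95°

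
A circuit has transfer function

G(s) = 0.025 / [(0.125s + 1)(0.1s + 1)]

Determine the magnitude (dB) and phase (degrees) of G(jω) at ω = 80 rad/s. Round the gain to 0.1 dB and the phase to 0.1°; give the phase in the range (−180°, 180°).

-70.2 dB, -167.2°

At ω = 80 rad/s:
pole (1 + j80·0.125) = 1 + j10 → |·| ≈ 10.05, ∠ ≈ 84.29°
pole (1 + j80·0.1) = 1 + j8 → |·| ≈ 8.0623, ∠ ≈ 82.87°
|G| = 0.025 · 1 / (10.05 · 8.0623) ≈ 0.00030854
Gain = 20 log₁₀(0.00030854) ≈ -70.21 dB
∠G = (0°) − (84.29° + 82.87°) = -167.16°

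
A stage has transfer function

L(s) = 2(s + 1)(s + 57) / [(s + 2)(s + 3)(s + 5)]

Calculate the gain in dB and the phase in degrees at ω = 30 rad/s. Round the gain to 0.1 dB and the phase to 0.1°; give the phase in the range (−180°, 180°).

At s = jω = j30:
zero (s+1): 1 + j30 → |·| = √(1²+30²) = √901 ≈ 30.017, ∠ = arctan(30/1) ≈ 88.09°
zero (s+57): 57 + j30 → |·| = √(57²+30²) = √4149 ≈ 64.413, ∠ = arctan(30/57) ≈ 27.76°
pole (s+2): 2 + j30 → |·| = √(2²+30²) = √904 ≈ 30.067, ∠ = arctan(30/2) ≈ 86.19°
pole (s+3): 3 + j30 → |·| = √(3²+30²) = √909 ≈ 30.15, ∠ = arctan(30/3) ≈ 84.29°
pole (s+5): 5 + j30 → |·| = √(5²+30²) = √925 ≈ 30.414, ∠ = arctan(30/5) ≈ 80.54°
|L| = 2 · 1933.5 / 27571 ≈ 0.14026
Gain = 20 log₁₀(0.14026) ≈ -17.06 dB
∠L = 115.85° − 251.02° = -135.17°

-17.1 dB, -135.2°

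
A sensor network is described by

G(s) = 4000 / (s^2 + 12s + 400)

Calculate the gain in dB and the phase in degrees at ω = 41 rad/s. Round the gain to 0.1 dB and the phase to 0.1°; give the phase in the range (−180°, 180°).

At s = jω = j41:
quadratic: (j41)² + 12·j41 + 400 = -1281 + j492 → |·| ≈ 1372.2, ∠ ≈ 158.99°
|G| = 4000 / 1372.2 ≈ 2.915
Gain = 20 log₁₀(2.915) ≈ 9.29 dB
∠G = 0.00° − 158.99° = -158.99°

9.3 dB, -159.0°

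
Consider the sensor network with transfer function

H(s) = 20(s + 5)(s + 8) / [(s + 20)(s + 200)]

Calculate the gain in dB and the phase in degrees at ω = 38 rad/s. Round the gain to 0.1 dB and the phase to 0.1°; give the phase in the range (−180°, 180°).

10.6 dB, 87.6°

At s = jω = j38:
zero (s+5): 5 + j38 → |·| = √(5²+38²) = √1469 ≈ 38.328, ∠ = arctan(38/5) ≈ 82.50°
zero (s+8): 8 + j38 → |·| = √(8²+38²) = √1508 ≈ 38.833, ∠ = arctan(38/8) ≈ 78.11°
pole (s+20): 20 + j38 → |·| = √(20²+38²) = √1844 ≈ 42.942, ∠ = arctan(38/20) ≈ 62.24°
pole (s+200): 200 + j38 → |·| = √(200²+38²) = √41444 ≈ 203.58, ∠ = arctan(38/200) ≈ 10.76°
|H| = 20 · 1488.4 / 8742.1 ≈ 3.4051
Gain = 20 log₁₀(3.4051) ≈ 10.64 dB
∠H = 160.61° − 73.00° = 87.61°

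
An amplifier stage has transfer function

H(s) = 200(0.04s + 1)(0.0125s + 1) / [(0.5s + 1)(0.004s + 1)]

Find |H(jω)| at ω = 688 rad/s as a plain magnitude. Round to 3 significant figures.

47.3

At ω = 688 rad/s:
zero (1 + j688·0.04) = 1 + j27.52 → |·| ≈ 27.538, ∠ ≈ 87.92°
zero (1 + j688·0.0125) = 1 + j8.6 → |·| ≈ 8.6579, ∠ ≈ 83.37°
pole (1 + j688·0.5) = 1 + j344 → |·| ≈ 344, ∠ ≈ 89.83°
pole (1 + j688·0.004) = 1 + j2.752 → |·| ≈ 2.9281, ∠ ≈ 70.03°
|H| = 200 · 27.538 · 8.6579 / (344 · 2.9281) ≈ 47.34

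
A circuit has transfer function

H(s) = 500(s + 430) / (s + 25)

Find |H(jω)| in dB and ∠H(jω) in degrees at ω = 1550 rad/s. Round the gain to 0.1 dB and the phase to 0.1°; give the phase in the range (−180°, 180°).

54.3 dB, -14.6°

At s = jω = j1550:
zero (s+430): 430 + j1550 → |·| = √(430²+1550²) = √2587400 ≈ 1608.5, ∠ = arctan(1550/430) ≈ 74.49°
pole (s+25): 25 + j1550 → |·| = √(25²+1550²) = √2403125 ≈ 1550.2, ∠ = arctan(1550/25) ≈ 89.08°
|H| = 500 · 1608.5 / 1550.2 ≈ 518.8
Gain = 20 log₁₀(518.8) ≈ 54.30 dB
∠H = 74.49° − 89.08° = -14.59°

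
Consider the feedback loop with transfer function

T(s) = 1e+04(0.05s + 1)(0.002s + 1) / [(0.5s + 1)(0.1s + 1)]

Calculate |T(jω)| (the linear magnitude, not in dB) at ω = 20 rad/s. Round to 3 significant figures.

At ω = 20 rad/s:
zero (1 + j20·0.05) = 1 + j1 → |·| ≈ 1.4142, ∠ ≈ 45.00°
zero (1 + j20·0.002) = 1 + j0.04 → |·| ≈ 1.0008, ∠ ≈ 2.29°
pole (1 + j20·0.5) = 1 + j10 → |·| ≈ 10.05, ∠ ≈ 84.29°
pole (1 + j20·0.1) = 1 + j2 → |·| ≈ 2.2361, ∠ ≈ 63.43°
|T| = 1e+04 · 1.4142 · 1.0008 / (10.05 · 2.2361) ≈ 629.8

630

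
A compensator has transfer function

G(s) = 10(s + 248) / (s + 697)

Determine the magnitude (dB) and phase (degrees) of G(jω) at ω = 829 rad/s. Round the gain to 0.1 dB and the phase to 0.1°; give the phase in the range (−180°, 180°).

At s = jω = j829:
zero (s+248): 248 + j829 → |·| = √(248²+829²) = √748745 ≈ 865.3, ∠ = arctan(829/248) ≈ 73.35°
pole (s+697): 697 + j829 → |·| = √(697²+829²) = √1173050 ≈ 1083.1, ∠ = arctan(829/697) ≈ 49.94°
|G| = 10 · 865.3 / 1083.1 ≈ 7.9891
Gain = 20 log₁₀(7.9891) ≈ 18.05 dB
∠G = 73.35° − 49.94° = 23.41°

18.1 dB, 23.4°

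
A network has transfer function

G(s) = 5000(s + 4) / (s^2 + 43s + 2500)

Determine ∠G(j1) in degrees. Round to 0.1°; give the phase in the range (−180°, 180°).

13.1°

At s = jω = j1:
zero (s+4): 4 + j1 → |·| = √(4²+1²) = √17 ≈ 4.1231, ∠ = arctan(1/4) ≈ 14.04°
quadratic: (j1)² + 43·j1 + 2500 = 2499 + j43 → |·| ≈ 2499.4, ∠ ≈ 0.99°
∠G = 14.04° − 0.99° = 13.05°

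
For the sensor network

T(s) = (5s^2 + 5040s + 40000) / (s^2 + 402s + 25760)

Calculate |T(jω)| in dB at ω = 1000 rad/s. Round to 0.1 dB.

16.5 dB

Substitute s = j1000:
Numerator: 5(j1000)^2 + 5040(j1000) + 40000 = -4960000 + j5040000
Denominator: (j1000)^2 + 402(j1000) + 25760 = -974240 + j402000
|N| = √(4960000² + 5040000²) ≈ 7.0713e+06, ∠N ≈ 134.54°
|D| = √(974240² + 402000²) ≈ 1.0539e+06, ∠D ≈ 157.58°
|T| = 7.0713e+06 / 1.0539e+06 ≈ 6.7096
Gain = 20 log₁₀(6.7096) ≈ 16.53 dB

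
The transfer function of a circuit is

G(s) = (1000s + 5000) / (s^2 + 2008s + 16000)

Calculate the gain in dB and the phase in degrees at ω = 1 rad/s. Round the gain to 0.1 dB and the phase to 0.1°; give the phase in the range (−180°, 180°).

-10.0 dB, 4.2°

Substitute s = j1:
Numerator: 1000(j1) + 5000 = 5000 + j1000
Denominator: (j1)^2 + 2008(j1) + 16000 = 15999 + j2008
|N| = √(5000² + 1000²) ≈ 5099, ∠N ≈ 11.31°
|D| = √(15999² + 2008²) ≈ 16125, ∠D ≈ 7.15°
|G| = 5099 / 16125 ≈ 0.31622
Gain = 20 log₁₀(0.31622) ≈ -10.00 dB
∠G = 11.31° − 7.15° = 4.16°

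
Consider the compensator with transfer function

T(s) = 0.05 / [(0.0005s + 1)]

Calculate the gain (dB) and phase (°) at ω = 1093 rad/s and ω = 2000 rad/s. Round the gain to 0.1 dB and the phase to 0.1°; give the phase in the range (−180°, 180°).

At ω = 1093 rad/s:
pole (1 + j1093·0.0005) = 1 + j0.5465 → |·| ≈ 1.1396, ∠ ≈ 28.66°
|T| = 0.05 · 1 / (1.1396) ≈ 0.043875
Gain = 20 log₁₀(0.043875) ≈ -27.16 dB
∠T = (0°) − (28.66°) = -28.66°

At ω = 2000 rad/s:
pole (1 + j2000·0.0005) = 1 + j1 → |·| ≈ 1.4142, ∠ ≈ 45.00°
|T| = 0.05 · 1 / (1.4142) ≈ 0.035356
Gain = 20 log₁₀(0.035356) ≈ -29.03 dB
∠T = (0°) − (45.00°) = -45.00°

ω = 1093: -27.2 dB, -28.7°; ω = 2000: -29.0 dB, -45.0°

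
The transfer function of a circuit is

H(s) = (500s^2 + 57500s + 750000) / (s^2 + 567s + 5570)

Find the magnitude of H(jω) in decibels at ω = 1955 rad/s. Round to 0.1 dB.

53.7 dB

Substitute s = j1955:
Numerator: 500(j1955)^2 + 57500(j1955) + 750000 = -1910262500 + j112412500
Denominator: (j1955)^2 + 567(j1955) + 5570 = -3816455 + j1108485
|N| = √(1910262500² + 112412500²) ≈ 1.9136e+09, ∠N ≈ 176.63°
|D| = √(3816455² + 1108485²) ≈ 3.9742e+06, ∠D ≈ 163.80°
|H| = 1.9136e+09 / 3.9742e+06 ≈ 481.51
Gain = 20 log₁₀(481.51) ≈ 53.65 dB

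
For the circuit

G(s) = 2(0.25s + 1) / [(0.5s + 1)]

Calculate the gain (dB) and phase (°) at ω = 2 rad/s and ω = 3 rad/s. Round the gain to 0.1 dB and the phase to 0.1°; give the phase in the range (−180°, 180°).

ω = 2: 4.0 dB, -18.4°; ω = 3: 2.8 dB, -19.4°

At ω = 2 rad/s:
zero (1 + j2·0.25) = 1 + j0.5 → |·| ≈ 1.118, ∠ ≈ 26.57°
pole (1 + j2·0.5) = 1 + j1 → |·| ≈ 1.4142, ∠ ≈ 45.00°
|G| = 2 · 1.118 / (1.4142) ≈ 1.5811
Gain = 20 log₁₀(1.5811) ≈ 3.98 dB
∠G = (26.57°) − (45.00°) = -18.43°

At ω = 3 rad/s:
zero (1 + j3·0.25) = 1 + j0.75 → |·| ≈ 1.25, ∠ ≈ 36.87°
pole (1 + j3·0.5) = 1 + j1.5 → |·| ≈ 1.8028, ∠ ≈ 56.31°
|G| = 2 · 1.25 / (1.8028) ≈ 1.3867
Gain = 20 log₁₀(1.3867) ≈ 2.84 dB
∠G = (36.87°) − (56.31°) = -19.44°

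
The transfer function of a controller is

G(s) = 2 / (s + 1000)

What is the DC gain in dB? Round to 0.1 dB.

-54.0 dB

G(0) = 2 / 1000 = 0.002
20 log₁₀(0.002) ≈ -53.98 dB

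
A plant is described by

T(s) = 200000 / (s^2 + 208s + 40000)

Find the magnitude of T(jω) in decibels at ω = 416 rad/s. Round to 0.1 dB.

At s = jω = j416:
quadratic: (j416)² + 208·j416 + 40000 = -133056 + j86528 → |·| ≈ 1.5872e+05, ∠ ≈ 146.96°
|T| = 200000 / 1.5872e+05 ≈ 1.2601
Gain = 20 log₁₀(1.2601) ≈ 2.01 dB

2.0 dB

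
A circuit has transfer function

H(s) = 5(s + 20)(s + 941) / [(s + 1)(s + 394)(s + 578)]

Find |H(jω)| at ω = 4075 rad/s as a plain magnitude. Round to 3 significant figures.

At s = jω = j4075:
zero (s+20): 20 + j4075 → |·| = √(20²+4075²) = √16606025 ≈ 4075, ∠ = arctan(4075/20) ≈ 89.72°
zero (s+941): 941 + j4075 → |·| = √(941²+4075²) = √17491106 ≈ 4182.2, ∠ = arctan(4075/941) ≈ 77.00°
pole (s+1): 1 + j4075 → |·| = √(1²+4075²) = √16605626 ≈ 4075, ∠ = arctan(4075/1) ≈ 89.99°
pole (s+394): 394 + j4075 → |·| = √(394²+4075²) = √16760861 ≈ 4094, ∠ = arctan(4075/394) ≈ 84.48°
pole (s+578): 578 + j4075 → |·| = √(578²+4075²) = √16939709 ≈ 4115.8, ∠ = arctan(4075/578) ≈ 81.93°
|H| = 5 · 1.7042e+07 / 6.8664e+10 ≈ 0.001241

0.00124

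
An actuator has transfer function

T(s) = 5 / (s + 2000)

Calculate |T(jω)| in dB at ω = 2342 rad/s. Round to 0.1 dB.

At s = jω = j2342:
pole (s+2000): 2000 + j2342 → |·| = √(2000²+2342²) = √9484964 ≈ 3079.8, ∠ = arctan(2342/2000) ≈ 49.50°
|T| = 5 / 3079.8 ≈ 0.0016235
Gain = 20 log₁₀(0.0016235) ≈ -55.79 dB

-55.8 dB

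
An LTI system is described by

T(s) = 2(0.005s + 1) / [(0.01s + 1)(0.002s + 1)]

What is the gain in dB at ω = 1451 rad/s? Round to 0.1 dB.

At ω = 1451 rad/s:
zero (1 + j1451·0.005) = 1 + j7.255 → |·| ≈ 7.3236, ∠ ≈ 82.15°
pole (1 + j1451·0.01) = 1 + j14.51 → |·| ≈ 14.544, ∠ ≈ 86.06°
pole (1 + j1451·0.002) = 1 + j2.902 → |·| ≈ 3.0695, ∠ ≈ 70.99°
|T| = 2 · 7.3236 / (14.544 · 3.0695) ≈ 0.3281
Gain = 20 log₁₀(0.3281) ≈ -9.68 dB

-9.7 dB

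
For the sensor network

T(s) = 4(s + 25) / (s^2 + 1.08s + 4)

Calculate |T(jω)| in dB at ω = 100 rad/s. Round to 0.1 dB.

At s = jω = j100:
zero (s+25): 25 + j100 → |·| = √(25²+100²) = √10625 ≈ 103.08, ∠ = arctan(100/25) ≈ 75.96°
quadratic: (j100)² + 1.08·j100 + 4 = -9996 + j108 → |·| ≈ 9996.6, ∠ ≈ 179.38°
|T| = 4 · 103.08 / 9996.6 ≈ 0.041246
Gain = 20 log₁₀(0.041246) ≈ -27.69 dB

-27.7 dB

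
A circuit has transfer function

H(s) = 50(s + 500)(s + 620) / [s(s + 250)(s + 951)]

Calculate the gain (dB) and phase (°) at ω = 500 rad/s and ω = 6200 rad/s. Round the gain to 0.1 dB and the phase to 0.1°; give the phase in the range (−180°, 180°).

ω = 500: -20.6 dB, -97.3°; ω = 6200: -41.9 dB, -89.3°

At s = jω = j500:
zero (s+500): 500 + j500 → |·| = √(500²+500²) = √500000 ≈ 707.11, ∠ = arctan(500/500) ≈ 45.00°
zero (s+620): 620 + j500 → |·| = √(620²+500²) = √634400 ≈ 796.49, ∠ = arctan(500/620) ≈ 38.88°
pole (s+250): 250 + j500 → |·| = √(250²+500²) = √312500 ≈ 559.02, ∠ = arctan(500/250) ≈ 63.43°
pole (s+951): 951 + j500 → |·| = √(951²+500²) = √1154401 ≈ 1074.4, ∠ = arctan(500/951) ≈ 27.73°
pole at origin: |s| = 500, ∠ = 90.00° (in denominator)
|H| = 50 · 5.6321e+05 / 3.0031e+08 ≈ 0.093771
Gain = 20 log₁₀(0.093771) ≈ -20.56 dB
∠H = 83.88° − 181.16° = -97.28°

At s = jω = j6200:
zero (s+500): 500 + j6200 → |·| = √(500²+6200²) = √38690000 ≈ 6220.1, ∠ = arctan(6200/500) ≈ 85.39°
zero (s+620): 620 + j6200 → |·| = √(620²+6200²) = √38824400 ≈ 6230.9, ∠ = arctan(6200/620) ≈ 84.29°
pole (s+250): 250 + j6200 → |·| = √(250²+6200²) = √38502500 ≈ 6205, ∠ = arctan(6200/250) ≈ 87.69°
pole (s+951): 951 + j6200 → |·| = √(951²+6200²) = √39344401 ≈ 6272.5, ∠ = arctan(6200/951) ≈ 81.28°
pole at origin: |s| = 6200, ∠ = 90.00° (in denominator)
|H| = 50 · 3.8757e+07 / 2.4131e+11 ≈ 0.0080305
Gain = 20 log₁₀(0.0080305) ≈ -41.91 dB
∠H = 169.68° − 258.97° = -89.29°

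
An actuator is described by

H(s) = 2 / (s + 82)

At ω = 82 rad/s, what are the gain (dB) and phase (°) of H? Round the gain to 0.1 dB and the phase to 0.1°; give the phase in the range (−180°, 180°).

-35.3 dB, -45.0°

Substitute s = j82:
Numerator: 2 = 2 + j0
Denominator: (j82) + 82 = 82 + j82
|N| = √(2² + 0²) ≈ 2, ∠N ≈ 0.00°
|D| = √(82² + 82²) ≈ 115.97, ∠D ≈ 45.00°
|H| = 2 / 115.97 ≈ 0.017246
Gain = 20 log₁₀(0.017246) ≈ -35.27 dB
∠H = 0.00° − 45.00° = -45.00°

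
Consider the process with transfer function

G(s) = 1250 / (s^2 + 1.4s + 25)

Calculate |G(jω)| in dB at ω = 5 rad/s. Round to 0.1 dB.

At s = jω = j5:
quadratic: (j5)² + 1.4·j5 + 25 = 0 + j7 → |·| ≈ 7, ∠ ≈ 90.00°
|G| = 1250 / 7 ≈ 178.57
Gain = 20 log₁₀(178.57) ≈ 45.04 dB

45.0 dB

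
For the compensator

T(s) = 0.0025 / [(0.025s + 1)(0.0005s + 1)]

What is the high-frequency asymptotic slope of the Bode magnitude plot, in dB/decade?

-40 dB/decade

Each pole contributes −20 dB/decade at high frequency; each zero contributes +20 dB/decade.
Net: 0 zero(s) − 2 pole(s) → -40 dB/decade.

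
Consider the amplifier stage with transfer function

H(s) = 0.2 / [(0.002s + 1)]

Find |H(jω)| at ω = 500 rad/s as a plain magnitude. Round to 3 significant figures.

0.141

At ω = 500 rad/s:
pole (1 + j500·0.002) = 1 + j1 → |·| ≈ 1.4142, ∠ ≈ 45.00°
|H| = 0.2 · 1 / (1.4142) ≈ 0.14142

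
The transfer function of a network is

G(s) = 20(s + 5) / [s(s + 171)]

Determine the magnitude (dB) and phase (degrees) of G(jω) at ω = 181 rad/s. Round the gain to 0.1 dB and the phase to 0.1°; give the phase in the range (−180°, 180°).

At s = jω = j181:
zero (s+5): 5 + j181 → |·| = √(5²+181²) = √32786 ≈ 181.07, ∠ = arctan(181/5) ≈ 88.42°
pole (s+171): 171 + j181 → |·| = √(171²+181²) = √62002 ≈ 249, ∠ = arctan(181/171) ≈ 46.63°
pole at origin: |s| = 181, ∠ = 90.00° (in denominator)
|G| = 20 · 181.07 / 45069 ≈ 0.080352
Gain = 20 log₁₀(0.080352) ≈ -21.90 dB
∠G = 88.42° − 136.63° = -48.21°

-21.9 dB, -48.2°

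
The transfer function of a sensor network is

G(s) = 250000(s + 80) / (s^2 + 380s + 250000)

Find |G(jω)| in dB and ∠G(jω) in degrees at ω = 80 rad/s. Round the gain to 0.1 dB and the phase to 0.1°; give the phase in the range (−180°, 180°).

At s = jω = j80:
zero (s+80): 80 + j80 → |·| = √(80²+80²) = √12800 ≈ 113.14, ∠ = arctan(80/80) ≈ 45.00°
quadratic: (j80)² + 380·j80 + 250000 = 243600 + j30400 → |·| ≈ 2.4549e+05, ∠ ≈ 7.11°
|G| = 250000 · 113.14 / 2.4549e+05 ≈ 115.22
Gain = 20 log₁₀(115.22) ≈ 41.23 dB
∠G = 45.00° − 7.11° = 37.89°

41.2 dB, 37.9°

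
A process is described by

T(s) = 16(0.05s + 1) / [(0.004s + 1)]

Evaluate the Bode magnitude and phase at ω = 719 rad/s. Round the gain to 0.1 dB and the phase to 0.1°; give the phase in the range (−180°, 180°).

At ω = 719 rad/s:
zero (1 + j719·0.05) = 1 + j35.95 → |·| ≈ 35.964, ∠ ≈ 88.41°
pole (1 + j719·0.004) = 1 + j2.876 → |·| ≈ 3.0449, ∠ ≈ 70.83°
|T| = 16 · 35.964 / (3.0449) ≈ 188.98
Gain = 20 log₁₀(188.98) ≈ 45.53 dB
∠T = (88.41°) − (70.83°) = 17.58°

45.5 dB, 17.6°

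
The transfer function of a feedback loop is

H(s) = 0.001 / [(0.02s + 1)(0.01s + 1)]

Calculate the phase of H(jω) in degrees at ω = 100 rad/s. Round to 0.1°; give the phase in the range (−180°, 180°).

At ω = 100 rad/s:
pole (1 + j100·0.02) = 1 + j2 → |·| ≈ 2.2361, ∠ ≈ 63.43°
pole (1 + j100·0.01) = 1 + j1 → |·| ≈ 1.4142, ∠ ≈ 45.00°
∠H = (0°) − (63.43° + 45.00°) = -108.43°

-108.4°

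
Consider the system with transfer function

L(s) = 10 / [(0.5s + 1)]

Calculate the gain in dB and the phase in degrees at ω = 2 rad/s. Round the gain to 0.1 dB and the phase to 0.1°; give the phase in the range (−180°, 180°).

17.0 dB, -45.0°

At ω = 2 rad/s:
pole (1 + j2·0.5) = 1 + j1 → |·| ≈ 1.4142, ∠ ≈ 45.00°
|L| = 10 · 1 / (1.4142) ≈ 7.0711
Gain = 20 log₁₀(7.0711) ≈ 16.99 dB
∠L = (0°) − (45.00°) = -45.00°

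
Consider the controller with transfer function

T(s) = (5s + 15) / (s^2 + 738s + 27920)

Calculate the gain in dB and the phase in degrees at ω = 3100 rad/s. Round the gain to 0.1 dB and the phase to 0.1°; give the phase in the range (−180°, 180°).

-56.1 dB, -76.6°

Substitute s = j3100:
Numerator: 5(j3100) + 15 = 15 + j15500
Denominator: (j3100)^2 + 738(j3100) + 27920 = -9582080 + j2287800
|N| = √(15² + 15500²) ≈ 15500, ∠N ≈ 89.94°
|D| = √(9582080² + 2287800²) ≈ 9.8514e+06, ∠D ≈ 166.57°
|T| = 15500 / 9.8514e+06 ≈ 0.0015734
Gain = 20 log₁₀(0.0015734) ≈ -56.06 dB
∠T = 89.94° − 166.57° = -76.63°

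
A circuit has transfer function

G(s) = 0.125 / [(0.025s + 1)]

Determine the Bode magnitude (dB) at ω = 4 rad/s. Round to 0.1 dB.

-18.1 dB

At ω = 4 rad/s:
pole (1 + j4·0.025) = 1 + j0.1 → |·| ≈ 1.005, ∠ ≈ 5.71°
|G| = 0.125 · 1 / (1.005) ≈ 0.12438
Gain = 20 log₁₀(0.12438) ≈ -18.10 dB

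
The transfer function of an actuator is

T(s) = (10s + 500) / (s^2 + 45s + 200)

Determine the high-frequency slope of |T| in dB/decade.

Each pole contributes −20 dB/decade at high frequency; each zero contributes +20 dB/decade.
Net: 1 zero(s) − 2 pole(s) → -20 dB/decade.

-20 dB/decade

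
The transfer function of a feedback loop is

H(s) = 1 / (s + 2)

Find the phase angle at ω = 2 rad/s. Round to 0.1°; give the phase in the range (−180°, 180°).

-45.0°

At s = jω = j2:
pole (s+2): 2 + j2 → |·| = √(2²+2²) = √8 ≈ 2.8284, ∠ = arctan(2/2) ≈ 45.00°
∠H = 0.00° − 45.00° = -45.00°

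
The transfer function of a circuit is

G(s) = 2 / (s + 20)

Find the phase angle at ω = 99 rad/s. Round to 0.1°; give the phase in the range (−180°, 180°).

Substitute s = j99:
Numerator: 2 = 2 + j0
Denominator: (j99) + 20 = 20 + j99
|N| = √(2² + 0²) ≈ 2, ∠N ≈ 0.00°
|D| = √(20² + 99²) ≈ 101, ∠D ≈ 78.58°
∠G = 0.00° − 78.58° = -78.58°

-78.6°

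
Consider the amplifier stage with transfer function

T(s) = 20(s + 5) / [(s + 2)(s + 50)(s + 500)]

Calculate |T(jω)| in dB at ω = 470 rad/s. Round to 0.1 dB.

-84.2 dB

At s = jω = j470:
zero (s+5): 5 + j470 → |·| = √(5²+470²) = √220925 ≈ 470.03, ∠ = arctan(470/5) ≈ 89.39°
pole (s+2): 2 + j470 → |·| = √(2²+470²) = √220904 ≈ 470, ∠ = arctan(470/2) ≈ 89.76°
pole (s+50): 50 + j470 → |·| = √(50²+470²) = √223400 ≈ 472.65, ∠ = arctan(470/50) ≈ 83.93°
pole (s+500): 500 + j470 → |·| = √(500²+470²) = √470900 ≈ 686.22, ∠ = arctan(470/500) ≈ 43.23°
|T| = 20 · 470.03 / 1.5244e+08 ≈ 6.1668e-05
Gain = 20 log₁₀(6.1668e-05) ≈ -84.20 dB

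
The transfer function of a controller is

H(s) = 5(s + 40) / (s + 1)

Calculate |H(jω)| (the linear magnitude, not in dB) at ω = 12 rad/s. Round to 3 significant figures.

At s = jω = j12:
zero (s+40): 40 + j12 → |·| = √(40²+12²) = √1744 ≈ 41.761, ∠ = arctan(12/40) ≈ 16.70°
pole (s+1): 1 + j12 → |·| = √(1²+12²) = √145 ≈ 12.042, ∠ = arctan(12/1) ≈ 85.24°
|H| = 5 · 41.761 / 12.042 ≈ 17.34

17.3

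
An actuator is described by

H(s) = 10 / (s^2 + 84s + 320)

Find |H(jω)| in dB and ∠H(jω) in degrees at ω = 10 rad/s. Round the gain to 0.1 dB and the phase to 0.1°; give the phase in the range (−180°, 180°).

-38.8 dB, -75.3°

Substitute s = j10:
Numerator: 10 = 10 + j0
Denominator: (j10)^2 + 84(j10) + 320 = 220 + j840
|N| = √(10² + 0²) ≈ 10, ∠N ≈ 0.00°
|D| = √(220² + 840²) ≈ 868.33, ∠D ≈ 75.32°
|H| = 10 / 868.33 ≈ 0.011516
Gain = 20 log₁₀(0.011516) ≈ -38.77 dB
∠H = 0.00° − 75.32° = -75.32°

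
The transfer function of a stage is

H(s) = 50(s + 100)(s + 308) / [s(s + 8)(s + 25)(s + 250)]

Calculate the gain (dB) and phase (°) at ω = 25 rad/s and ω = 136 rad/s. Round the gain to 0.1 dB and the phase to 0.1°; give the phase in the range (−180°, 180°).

At s = jω = j25:
zero (s+100): 100 + j25 → |·| = √(100²+25²) = √10625 ≈ 103.08, ∠ = arctan(25/100) ≈ 14.04°
zero (s+308): 308 + j25 → |·| = √(308²+25²) = √95489 ≈ 309.01, ∠ = arctan(25/308) ≈ 4.64°
pole (s+8): 8 + j25 → |·| = √(8²+25²) = √689 ≈ 26.249, ∠ = arctan(25/8) ≈ 72.26°
pole (s+25): 25 + j25 → |·| = √(25²+25²) = √1250 ≈ 35.355, ∠ = arctan(25/25) ≈ 45.00°
pole (s+250): 250 + j25 → |·| = √(250²+25²) = √63125 ≈ 251.25, ∠ = arctan(25/250) ≈ 5.71°
pole at origin: |s| = 25, ∠ = 90.00° (in denominator)
|H| = 50 · 31853 / 5.8292e+06 ≈ 0.27322
Gain = 20 log₁₀(0.27322) ≈ -11.27 dB
∠H = 18.68° − 212.97° = -194.29° ≡ 165.71° (principal value)

At s = jω = j136:
zero (s+100): 100 + j136 → |·| = √(100²+136²) = √28496 ≈ 168.81, ∠ = arctan(136/100) ≈ 53.67°
zero (s+308): 308 + j136 → |·| = √(308²+136²) = √113360 ≈ 336.69, ∠ = arctan(136/308) ≈ 23.82°
pole (s+8): 8 + j136 → |·| = √(8²+136²) = √18560 ≈ 136.24, ∠ = arctan(136/8) ≈ 86.63°
pole (s+25): 25 + j136 → |·| = √(25²+136²) = √19121 ≈ 138.28, ∠ = arctan(136/25) ≈ 79.58°
pole (s+250): 250 + j136 → |·| = √(250²+136²) = √80996 ≈ 284.6, ∠ = arctan(136/250) ≈ 28.55°
pole at origin: |s| = 136, ∠ = 90.00° (in denominator)
|H| = 50 · 56837 / 7.2919e+08 ≈ 0.0038973
Gain = 20 log₁₀(0.0038973) ≈ -48.18 dB
∠H = 77.49° − 284.76° = -207.27° ≡ 152.73° (principal value)

ω = 25: -11.3 dB, 165.7°; ω = 136: -48.2 dB, 152.7°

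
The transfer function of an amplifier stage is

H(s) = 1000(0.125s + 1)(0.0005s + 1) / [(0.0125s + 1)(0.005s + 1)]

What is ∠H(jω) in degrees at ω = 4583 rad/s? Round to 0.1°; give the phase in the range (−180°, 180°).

-20.2°

At ω = 4583 rad/s:
zero (1 + j4583·0.125) = 1 + j572.875 → |·| ≈ 572.88, ∠ ≈ 89.90°
zero (1 + j4583·0.0005) = 1 + j2.2915 → |·| ≈ 2.5002, ∠ ≈ 66.42°
pole (1 + j4583·0.0125) = 1 + j57.2875 → |·| ≈ 57.296, ∠ ≈ 89.00°
pole (1 + j4583·0.005) = 1 + j22.915 → |·| ≈ 22.937, ∠ ≈ 87.50°
∠H = (89.90° + 66.42°) − (89.00° + 87.50°) = -20.18°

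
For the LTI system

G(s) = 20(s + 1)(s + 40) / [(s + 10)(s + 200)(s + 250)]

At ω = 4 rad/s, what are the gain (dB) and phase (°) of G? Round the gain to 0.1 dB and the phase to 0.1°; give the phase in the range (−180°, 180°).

-44.2 dB, 57.8°

At s = jω = j4:
zero (s+1): 1 + j4 → |·| = √(1²+4²) = √17 ≈ 4.1231, ∠ = arctan(4/1) ≈ 75.96°
zero (s+40): 40 + j4 → |·| = √(40²+4²) = √1616 ≈ 40.2, ∠ = arctan(4/40) ≈ 5.71°
pole (s+10): 10 + j4 → |·| = √(10²+4²) = √116 ≈ 10.77, ∠ = arctan(4/10) ≈ 21.80°
pole (s+200): 200 + j4 → |·| = √(200²+4²) = √40016 ≈ 200.04, ∠ = arctan(4/200) ≈ 1.15°
pole (s+250): 250 + j4 → |·| = √(250²+4²) = √62516 ≈ 250.03, ∠ = arctan(4/250) ≈ 0.92°
|G| = 20 · 165.75 / 5.3867e+05 ≈ 0.006154
Gain = 20 log₁₀(0.006154) ≈ -44.22 dB
∠G = 81.67° − 23.87° = 57.80°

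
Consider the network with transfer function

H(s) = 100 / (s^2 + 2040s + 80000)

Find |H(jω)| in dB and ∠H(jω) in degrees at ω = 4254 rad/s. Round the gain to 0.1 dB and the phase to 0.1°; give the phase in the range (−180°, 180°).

-106.0 dB, -154.3°

Substitute s = j4254:
Numerator: 100 = 100 + j0
Denominator: (j4254)^2 + 2040(j4254) + 80000 = -18016516 + j8678160
|N| = √(100² + 0²) ≈ 100, ∠N ≈ 0.00°
|D| = √(18016516² + 8678160²) ≈ 1.9998e+07, ∠D ≈ 154.28°
|H| = 100 / 1.9998e+07 ≈ 5.0005e-06
Gain = 20 log₁₀(5.0005e-06) ≈ -106.02 dB
∠H = 0.00° − 154.28° = -154.28°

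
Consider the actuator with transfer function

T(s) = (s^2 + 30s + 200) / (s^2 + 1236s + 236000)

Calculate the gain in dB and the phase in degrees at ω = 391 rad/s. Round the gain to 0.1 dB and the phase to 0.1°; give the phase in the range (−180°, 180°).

Substitute s = j391:
Numerator: (j391)^2 + 30(j391) + 200 = -152681 + j11730
Denominator: (j391)^2 + 1236(j391) + 236000 = 83119 + j483276
|N| = √(152681² + 11730²) ≈ 1.5313e+05, ∠N ≈ 175.61°
|D| = √(83119² + 483276²) ≈ 4.9037e+05, ∠D ≈ 80.24°
|T| = 1.5313e+05 / 4.9037e+05 ≈ 0.31227
Gain = 20 log₁₀(0.31227) ≈ -10.11 dB
∠T = 175.61° − 80.24° = 95.37°

-10.1 dB, 95.4°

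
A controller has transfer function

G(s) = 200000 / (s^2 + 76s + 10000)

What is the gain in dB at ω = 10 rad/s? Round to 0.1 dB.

At s = jω = j10:
quadratic: (j10)² + 76·j10 + 10000 = 9900 + j760 → |·| ≈ 9929.1, ∠ ≈ 4.39°
|G| = 200000 / 9929.1 ≈ 20.143
Gain = 20 log₁₀(20.143) ≈ 26.08 dB

26.1 dB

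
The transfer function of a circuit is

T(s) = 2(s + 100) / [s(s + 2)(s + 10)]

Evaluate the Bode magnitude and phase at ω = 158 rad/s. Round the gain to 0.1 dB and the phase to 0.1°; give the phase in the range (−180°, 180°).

-80.5 dB, 152.0°

At s = jω = j158:
zero (s+100): 100 + j158 → |·| = √(100²+158²) = √34964 ≈ 186.99, ∠ = arctan(158/100) ≈ 57.67°
pole (s+2): 2 + j158 → |·| = √(2²+158²) = √24968 ≈ 158.01, ∠ = arctan(158/2) ≈ 89.27°
pole (s+10): 10 + j158 → |·| = √(10²+158²) = √25064 ≈ 158.32, ∠ = arctan(158/10) ≈ 86.38°
pole at origin: |s| = 158, ∠ = 90.00° (in denominator)
|T| = 2 · 186.99 / 3.9526e+06 ≈ 9.4616e-05
Gain = 20 log₁₀(9.4616e-05) ≈ -80.48 dB
∠T = 57.67° − 265.65° = -207.98° ≡ 152.02° (principal value)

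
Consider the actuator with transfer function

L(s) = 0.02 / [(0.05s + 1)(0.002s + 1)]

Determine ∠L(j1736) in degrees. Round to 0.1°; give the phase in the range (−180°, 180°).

-163.3°

At ω = 1736 rad/s:
pole (1 + j1736·0.05) = 1 + j86.8 → |·| ≈ 86.806, ∠ ≈ 89.34°
pole (1 + j1736·0.002) = 1 + j3.472 → |·| ≈ 3.6131, ∠ ≈ 73.93°
∠L = (0°) − (89.34° + 73.93°) = -163.27°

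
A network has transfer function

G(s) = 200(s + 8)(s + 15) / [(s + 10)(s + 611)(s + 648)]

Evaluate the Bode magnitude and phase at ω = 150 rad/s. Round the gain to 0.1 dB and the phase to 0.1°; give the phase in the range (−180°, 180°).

At s = jω = j150:
zero (s+8): 8 + j150 → |·| = √(8²+150²) = √22564 ≈ 150.21, ∠ = arctan(150/8) ≈ 86.95°
zero (s+15): 15 + j150 → |·| = √(15²+150²) = √22725 ≈ 150.75, ∠ = arctan(150/15) ≈ 84.29°
pole (s+10): 10 + j150 → |·| = √(10²+150²) = √22600 ≈ 150.33, ∠ = arctan(150/10) ≈ 86.19°
pole (s+611): 611 + j150 → |·| = √(611²+150²) = √395821 ≈ 629.14, ∠ = arctan(150/611) ≈ 13.79°
pole (s+648): 648 + j150 → |·| = √(648²+150²) = √442404 ≈ 665.13, ∠ = arctan(150/648) ≈ 13.03°
|G| = 200 · 22644 / 6.2907e+07 ≈ 0.071992
Gain = 20 log₁₀(0.071992) ≈ -22.85 dB
∠G = 171.24° − 113.01° = 58.23°

-22.9 dB, 58.2°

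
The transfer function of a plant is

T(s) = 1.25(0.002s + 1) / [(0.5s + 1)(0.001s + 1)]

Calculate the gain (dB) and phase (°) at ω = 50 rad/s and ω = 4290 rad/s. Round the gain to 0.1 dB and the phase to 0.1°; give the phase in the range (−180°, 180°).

At ω = 50 rad/s:
zero (1 + j50·0.002) = 1 + j0.1 → |·| ≈ 1.005, ∠ ≈ 5.71°
pole (1 + j50·0.5) = 1 + j25 → |·| ≈ 25.02, ∠ ≈ 87.71°
pole (1 + j50·0.001) = 1 + j0.05 → |·| ≈ 1.0012, ∠ ≈ 2.86°
|T| = 1.25 · 1.005 / (25.02 · 1.0012) ≈ 0.05015
Gain = 20 log₁₀(0.05015) ≈ -25.99 dB
∠T = (5.71°) − (87.71° + 2.86°) = -84.86°

At ω = 4290 rad/s:
zero (1 + j4290·0.002) = 1 + j8.58 → |·| ≈ 8.6381, ∠ ≈ 83.35°
pole (1 + j4290·0.5) = 1 + j2145 → |·| ≈ 2145, ∠ ≈ 89.97°
pole (1 + j4290·0.001) = 1 + j4.29 → |·| ≈ 4.405, ∠ ≈ 76.88°
|T| = 1.25 · 8.6381 / (2145 · 4.405) ≈ 0.0011428
Gain = 20 log₁₀(0.0011428) ≈ -58.84 dB
∠T = (83.35°) − (89.97° + 76.88°) = -83.50°

ω = 50: -26.0 dB, -84.9°; ω = 4290: -58.8 dB, -83.5°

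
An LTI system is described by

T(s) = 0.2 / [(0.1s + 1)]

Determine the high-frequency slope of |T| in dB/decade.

-20 dB/decade

Each pole contributes −20 dB/decade at high frequency; each zero contributes +20 dB/decade.
Net: 0 zero(s) − 1 pole(s) → -20 dB/decade.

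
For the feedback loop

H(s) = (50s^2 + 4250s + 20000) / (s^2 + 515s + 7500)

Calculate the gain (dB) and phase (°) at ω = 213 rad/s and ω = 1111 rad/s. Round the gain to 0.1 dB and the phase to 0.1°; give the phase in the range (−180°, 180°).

ω = 213: 26.4 dB, 49.0°; ω = 1111: 33.2 dB, 20.6°

Substitute s = j213:
Numerator: 50(j213)^2 + 4250(j213) + 20000 = -2248450 + j905250
Denominator: (j213)^2 + 515(j213) + 7500 = -37869 + j109695
|N| = √(2248450² + 905250²) ≈ 2.4238e+06, ∠N ≈ 158.07°
|D| = √(37869² + 109695²) ≈ 1.1605e+05, ∠D ≈ 109.05°
|H| = 2.4238e+06 / 1.1605e+05 ≈ 20.886
Gain = 20 log₁₀(20.886) ≈ 26.40 dB
∠H = 158.07° − 109.05° = 49.02°

Substitute s = j1111:
Numerator: 50(j1111)^2 + 4250(j1111) + 20000 = -61696050 + j4721750
Denominator: (j1111)^2 + 515(j1111) + 7500 = -1226821 + j572165
|N| = √(61696050² + 4721750²) ≈ 6.1876e+07, ∠N ≈ 175.62°
|D| = √(1226821² + 572165²) ≈ 1.3537e+06, ∠D ≈ 155.00°
|H| = 6.1876e+07 / 1.3537e+06 ≈ 45.709
Gain = 20 log₁₀(45.709) ≈ 33.20 dB
∠H = 175.62° − 155.00° = 20.62°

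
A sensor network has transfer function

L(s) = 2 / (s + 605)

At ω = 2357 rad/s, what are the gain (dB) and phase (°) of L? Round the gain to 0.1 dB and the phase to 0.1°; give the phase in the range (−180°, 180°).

-61.7 dB, -75.6°

Substitute s = j2357:
Numerator: 2 = 2 + j0
Denominator: (j2357) + 605 = 605 + j2357
|N| = √(2² + 0²) ≈ 2, ∠N ≈ 0.00°
|D| = √(605² + 2357²) ≈ 2433.4, ∠D ≈ 75.60°
|L| = 2 / 2433.4 ≈ 0.0008219
Gain = 20 log₁₀(0.0008219) ≈ -61.70 dB
∠L = 0.00° − 75.60° = -75.60°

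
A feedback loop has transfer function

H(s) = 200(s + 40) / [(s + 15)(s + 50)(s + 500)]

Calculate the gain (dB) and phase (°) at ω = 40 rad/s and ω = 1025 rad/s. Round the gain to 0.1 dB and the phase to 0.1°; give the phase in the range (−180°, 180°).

At s = jω = j40:
zero (s+40): 40 + j40 → |·| = √(40²+40²) = √3200 ≈ 56.569, ∠ = arctan(40/40) ≈ 45.00°
pole (s+15): 15 + j40 → |·| = √(15²+40²) = √1825 ≈ 42.72, ∠ = arctan(40/15) ≈ 69.44°
pole (s+50): 50 + j40 → |·| = √(50²+40²) = √4100 ≈ 64.031, ∠ = arctan(40/50) ≈ 38.66°
pole (s+500): 500 + j40 → |·| = √(500²+40²) = √251600 ≈ 501.6, ∠ = arctan(40/500) ≈ 4.57°
|H| = 200 · 56.569 / 1.3721e+06 ≈ 0.0082456
Gain = 20 log₁₀(0.0082456) ≈ -41.68 dB
∠H = 45.00° − 112.67° = -67.67°

At s = jω = j1025:
zero (s+40): 40 + j1025 → |·| = √(40²+1025²) = √1052225 ≈ 1025.8, ∠ = arctan(1025/40) ≈ 87.77°
pole (s+15): 15 + j1025 → |·| = √(15²+1025²) = √1050850 ≈ 1025.1, ∠ = arctan(1025/15) ≈ 89.16°
pole (s+50): 50 + j1025 → |·| = √(50²+1025²) = √1053125 ≈ 1026.2, ∠ = arctan(1025/50) ≈ 87.21°
pole (s+500): 500 + j1025 → |·| = √(500²+1025²) = √1300625 ≈ 1140.4, ∠ = arctan(1025/500) ≈ 64.00°
|H| = 200 · 1025.8 / 1.1997e+09 ≈ 0.00017101
Gain = 20 log₁₀(0.00017101) ≈ -75.34 dB
∠H = 87.77° − 240.37° = -152.60°

ω = 40: -41.7 dB, -67.7°; ω = 1025: -75.3 dB, -152.6°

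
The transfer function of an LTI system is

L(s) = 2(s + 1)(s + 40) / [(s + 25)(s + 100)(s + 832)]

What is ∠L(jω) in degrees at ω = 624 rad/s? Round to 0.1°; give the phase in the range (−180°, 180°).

-29.2°

At s = jω = j624:
zero (s+1): 1 + j624 → |·| = √(1²+624²) = √389377 ≈ 624, ∠ = arctan(624/1) ≈ 89.91°
zero (s+40): 40 + j624 → |·| = √(40²+624²) = √390976 ≈ 625.28, ∠ = arctan(624/40) ≈ 86.33°
pole (s+25): 25 + j624 → |·| = √(25²+624²) = √390001 ≈ 624.5, ∠ = arctan(624/25) ≈ 87.71°
pole (s+100): 100 + j624 → |·| = √(100²+624²) = √399376 ≈ 631.96, ∠ = arctan(624/100) ≈ 80.90°
pole (s+832): 832 + j624 → |·| = √(832²+624²) = √1081600 ≈ 1040, ∠ = arctan(624/832) ≈ 36.87°
∠L = 176.24° − 205.48° = -29.24°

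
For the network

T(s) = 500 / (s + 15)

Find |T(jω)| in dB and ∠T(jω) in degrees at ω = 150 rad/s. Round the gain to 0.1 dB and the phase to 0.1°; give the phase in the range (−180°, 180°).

Substitute s = j150:
Numerator: 500 = 500 + j0
Denominator: (j150) + 15 = 15 + j150
|N| = √(500² + 0²) ≈ 500, ∠N ≈ 0.00°
|D| = √(15² + 150²) ≈ 150.75, ∠D ≈ 84.29°
|T| = 500 / 150.75 ≈ 3.3167
Gain = 20 log₁₀(3.3167) ≈ 10.41 dB
∠T = 0.00° − 84.29° = -84.29°

10.4 dB, -84.3°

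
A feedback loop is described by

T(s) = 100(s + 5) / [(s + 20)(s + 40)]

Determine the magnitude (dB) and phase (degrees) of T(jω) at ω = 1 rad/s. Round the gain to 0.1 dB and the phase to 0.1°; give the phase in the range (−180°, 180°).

At s = jω = j1:
zero (s+5): 5 + j1 → |·| = √(5²+1²) = √26 ≈ 5.099, ∠ = arctan(1/5) ≈ 11.31°
pole (s+20): 20 + j1 → |·| = √(20²+1²) = √401 ≈ 20.025, ∠ = arctan(1/20) ≈ 2.86°
pole (s+40): 40 + j1 → |·| = √(40²+1²) = √1601 ≈ 40.012, ∠ = arctan(1/40) ≈ 1.43°
|T| = 100 · 5.099 / 801.24 ≈ 0.63639
Gain = 20 log₁₀(0.63639) ≈ -3.93 dB
∠T = 11.31° − 4.29° = 7.02°

-3.9 dB, 7.0°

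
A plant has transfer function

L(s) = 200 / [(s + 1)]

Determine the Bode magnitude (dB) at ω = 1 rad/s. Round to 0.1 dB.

At ω = 1 rad/s:
pole (1 + j1·1) = 1 + j1 → |·| ≈ 1.4142, ∠ ≈ 45.00°
|L| = 200 · 1 / (1.4142) ≈ 141.42
Gain = 20 log₁₀(141.42) ≈ 43.01 dB

43.0 dB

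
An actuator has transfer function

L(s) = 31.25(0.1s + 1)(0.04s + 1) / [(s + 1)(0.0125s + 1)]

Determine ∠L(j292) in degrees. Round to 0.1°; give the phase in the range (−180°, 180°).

At ω = 292 rad/s:
zero (1 + j292·0.1) = 1 + j29.2 → |·| ≈ 29.217, ∠ ≈ 88.04°
zero (1 + j292·0.04) = 1 + j11.68 → |·| ≈ 11.723, ∠ ≈ 85.11°
pole (1 + j292·1) = 1 + j292 → |·| ≈ 292, ∠ ≈ 89.80°
pole (1 + j292·0.0125) = 1 + j3.65 → |·| ≈ 3.7845, ∠ ≈ 74.68°
∠L = (88.04° + 85.11°) − (89.80° + 74.68°) = 8.67°

8.7°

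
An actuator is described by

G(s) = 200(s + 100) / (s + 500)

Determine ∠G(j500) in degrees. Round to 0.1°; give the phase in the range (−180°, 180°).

At s = jω = j500:
zero (s+100): 100 + j500 → |·| = √(100²+500²) = √260000 ≈ 509.9, ∠ = arctan(500/100) ≈ 78.69°
pole (s+500): 500 + j500 → |·| = √(500²+500²) = √500000 ≈ 707.11, ∠ = arctan(500/500) ≈ 45.00°
∠G = 78.69° − 45.00° = 33.69°

33.7°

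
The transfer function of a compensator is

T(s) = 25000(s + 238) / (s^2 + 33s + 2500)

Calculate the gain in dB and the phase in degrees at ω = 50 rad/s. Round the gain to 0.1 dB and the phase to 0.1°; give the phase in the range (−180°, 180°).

At s = jω = j50:
zero (s+238): 238 + j50 → |·| = √(238²+50²) = √59144 ≈ 243.2, ∠ = arctan(50/238) ≈ 11.86°
quadratic: (j50)² + 33·j50 + 2500 = 0 + j1650 → |·| ≈ 1650, ∠ ≈ 90.00°
|T| = 25000 · 243.2 / 1650 ≈ 3684.8
Gain = 20 log₁₀(3684.8) ≈ 71.33 dB
∠T = 11.86° − 90.00° = -78.14°

71.3 dB, -78.1°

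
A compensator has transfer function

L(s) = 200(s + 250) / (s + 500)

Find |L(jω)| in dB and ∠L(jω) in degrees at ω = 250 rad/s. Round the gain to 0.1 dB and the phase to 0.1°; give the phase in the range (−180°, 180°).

At s = jω = j250:
zero (s+250): 250 + j250 → |·| = √(250²+250²) = √125000 ≈ 353.55, ∠ = arctan(250/250) ≈ 45.00°
pole (s+500): 500 + j250 → |·| = √(500²+250²) = √312500 ≈ 559.02, ∠ = arctan(250/500) ≈ 26.57°
|L| = 200 · 353.55 / 559.02 ≈ 126.49
Gain = 20 log₁₀(126.49) ≈ 42.04 dB
∠L = 45.00° − 26.57° = 18.43°

42.0 dB, 18.4°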